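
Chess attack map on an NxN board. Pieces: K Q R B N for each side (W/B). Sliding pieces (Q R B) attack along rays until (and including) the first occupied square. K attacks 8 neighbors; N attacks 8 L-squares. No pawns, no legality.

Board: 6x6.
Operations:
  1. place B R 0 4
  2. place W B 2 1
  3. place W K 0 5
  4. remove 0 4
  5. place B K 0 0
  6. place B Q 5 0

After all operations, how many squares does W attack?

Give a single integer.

Answer: 10

Derivation:
Op 1: place BR@(0,4)
Op 2: place WB@(2,1)
Op 3: place WK@(0,5)
Op 4: remove (0,4)
Op 5: place BK@(0,0)
Op 6: place BQ@(5,0)
Per-piece attacks for W:
  WK@(0,5): attacks (0,4) (1,5) (1,4)
  WB@(2,1): attacks (3,2) (4,3) (5,4) (3,0) (1,2) (0,3) (1,0)
Union (10 distinct): (0,3) (0,4) (1,0) (1,2) (1,4) (1,5) (3,0) (3,2) (4,3) (5,4)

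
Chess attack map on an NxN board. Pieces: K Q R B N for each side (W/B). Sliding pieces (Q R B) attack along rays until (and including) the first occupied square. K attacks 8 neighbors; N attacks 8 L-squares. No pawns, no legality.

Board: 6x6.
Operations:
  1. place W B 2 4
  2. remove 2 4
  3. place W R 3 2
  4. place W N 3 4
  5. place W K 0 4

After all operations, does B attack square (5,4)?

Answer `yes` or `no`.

Op 1: place WB@(2,4)
Op 2: remove (2,4)
Op 3: place WR@(3,2)
Op 4: place WN@(3,4)
Op 5: place WK@(0,4)
Per-piece attacks for B:
B attacks (5,4): no

Answer: no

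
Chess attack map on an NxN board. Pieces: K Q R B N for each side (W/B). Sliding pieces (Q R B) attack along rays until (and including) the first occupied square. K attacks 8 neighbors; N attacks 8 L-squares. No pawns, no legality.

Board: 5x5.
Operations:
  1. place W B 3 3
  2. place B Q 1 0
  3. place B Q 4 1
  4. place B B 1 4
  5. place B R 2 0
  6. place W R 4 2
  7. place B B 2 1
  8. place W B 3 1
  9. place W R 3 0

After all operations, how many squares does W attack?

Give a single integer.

Answer: 16

Derivation:
Op 1: place WB@(3,3)
Op 2: place BQ@(1,0)
Op 3: place BQ@(4,1)
Op 4: place BB@(1,4)
Op 5: place BR@(2,0)
Op 6: place WR@(4,2)
Op 7: place BB@(2,1)
Op 8: place WB@(3,1)
Op 9: place WR@(3,0)
Per-piece attacks for W:
  WR@(3,0): attacks (3,1) (4,0) (2,0) [ray(0,1) blocked at (3,1); ray(-1,0) blocked at (2,0)]
  WB@(3,1): attacks (4,2) (4,0) (2,2) (1,3) (0,4) (2,0) [ray(1,1) blocked at (4,2); ray(-1,-1) blocked at (2,0)]
  WB@(3,3): attacks (4,4) (4,2) (2,4) (2,2) (1,1) (0,0) [ray(1,-1) blocked at (4,2)]
  WR@(4,2): attacks (4,3) (4,4) (4,1) (3,2) (2,2) (1,2) (0,2) [ray(0,-1) blocked at (4,1)]
Union (16 distinct): (0,0) (0,2) (0,4) (1,1) (1,2) (1,3) (2,0) (2,2) (2,4) (3,1) (3,2) (4,0) (4,1) (4,2) (4,3) (4,4)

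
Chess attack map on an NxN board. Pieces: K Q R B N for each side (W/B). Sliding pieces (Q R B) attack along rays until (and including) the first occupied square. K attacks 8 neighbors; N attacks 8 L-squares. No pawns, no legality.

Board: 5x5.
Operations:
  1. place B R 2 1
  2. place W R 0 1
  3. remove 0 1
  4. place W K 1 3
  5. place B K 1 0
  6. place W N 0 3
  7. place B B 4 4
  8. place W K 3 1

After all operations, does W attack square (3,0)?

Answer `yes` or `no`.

Op 1: place BR@(2,1)
Op 2: place WR@(0,1)
Op 3: remove (0,1)
Op 4: place WK@(1,3)
Op 5: place BK@(1,0)
Op 6: place WN@(0,3)
Op 7: place BB@(4,4)
Op 8: place WK@(3,1)
Per-piece attacks for W:
  WN@(0,3): attacks (2,4) (1,1) (2,2)
  WK@(1,3): attacks (1,4) (1,2) (2,3) (0,3) (2,4) (2,2) (0,4) (0,2)
  WK@(3,1): attacks (3,2) (3,0) (4,1) (2,1) (4,2) (4,0) (2,2) (2,0)
W attacks (3,0): yes

Answer: yes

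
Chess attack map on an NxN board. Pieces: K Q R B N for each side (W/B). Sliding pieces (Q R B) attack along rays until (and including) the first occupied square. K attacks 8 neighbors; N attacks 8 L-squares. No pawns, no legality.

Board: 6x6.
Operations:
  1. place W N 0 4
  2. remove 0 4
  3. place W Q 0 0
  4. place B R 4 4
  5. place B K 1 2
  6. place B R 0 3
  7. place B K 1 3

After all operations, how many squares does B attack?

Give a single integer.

Answer: 21

Derivation:
Op 1: place WN@(0,4)
Op 2: remove (0,4)
Op 3: place WQ@(0,0)
Op 4: place BR@(4,4)
Op 5: place BK@(1,2)
Op 6: place BR@(0,3)
Op 7: place BK@(1,3)
Per-piece attacks for B:
  BR@(0,3): attacks (0,4) (0,5) (0,2) (0,1) (0,0) (1,3) [ray(0,-1) blocked at (0,0); ray(1,0) blocked at (1,3)]
  BK@(1,2): attacks (1,3) (1,1) (2,2) (0,2) (2,3) (2,1) (0,3) (0,1)
  BK@(1,3): attacks (1,4) (1,2) (2,3) (0,3) (2,4) (2,2) (0,4) (0,2)
  BR@(4,4): attacks (4,5) (4,3) (4,2) (4,1) (4,0) (5,4) (3,4) (2,4) (1,4) (0,4)
Union (21 distinct): (0,0) (0,1) (0,2) (0,3) (0,4) (0,5) (1,1) (1,2) (1,3) (1,4) (2,1) (2,2) (2,3) (2,4) (3,4) (4,0) (4,1) (4,2) (4,3) (4,5) (5,4)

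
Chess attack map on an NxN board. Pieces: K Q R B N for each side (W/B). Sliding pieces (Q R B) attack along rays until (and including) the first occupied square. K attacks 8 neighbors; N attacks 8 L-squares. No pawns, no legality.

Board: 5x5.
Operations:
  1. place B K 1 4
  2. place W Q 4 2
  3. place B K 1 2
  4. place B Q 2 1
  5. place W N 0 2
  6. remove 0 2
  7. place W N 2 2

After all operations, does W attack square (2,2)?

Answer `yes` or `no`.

Answer: yes

Derivation:
Op 1: place BK@(1,4)
Op 2: place WQ@(4,2)
Op 3: place BK@(1,2)
Op 4: place BQ@(2,1)
Op 5: place WN@(0,2)
Op 6: remove (0,2)
Op 7: place WN@(2,2)
Per-piece attacks for W:
  WN@(2,2): attacks (3,4) (4,3) (1,4) (0,3) (3,0) (4,1) (1,0) (0,1)
  WQ@(4,2): attacks (4,3) (4,4) (4,1) (4,0) (3,2) (2,2) (3,3) (2,4) (3,1) (2,0) [ray(-1,0) blocked at (2,2)]
W attacks (2,2): yes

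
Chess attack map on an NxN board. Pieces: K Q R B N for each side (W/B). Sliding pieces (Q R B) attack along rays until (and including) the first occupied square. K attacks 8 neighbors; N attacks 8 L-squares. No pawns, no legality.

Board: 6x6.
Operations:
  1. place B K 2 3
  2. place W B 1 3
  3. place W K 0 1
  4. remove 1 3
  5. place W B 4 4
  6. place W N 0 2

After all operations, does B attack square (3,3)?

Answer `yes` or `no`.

Op 1: place BK@(2,3)
Op 2: place WB@(1,3)
Op 3: place WK@(0,1)
Op 4: remove (1,3)
Op 5: place WB@(4,4)
Op 6: place WN@(0,2)
Per-piece attacks for B:
  BK@(2,3): attacks (2,4) (2,2) (3,3) (1,3) (3,4) (3,2) (1,4) (1,2)
B attacks (3,3): yes

Answer: yes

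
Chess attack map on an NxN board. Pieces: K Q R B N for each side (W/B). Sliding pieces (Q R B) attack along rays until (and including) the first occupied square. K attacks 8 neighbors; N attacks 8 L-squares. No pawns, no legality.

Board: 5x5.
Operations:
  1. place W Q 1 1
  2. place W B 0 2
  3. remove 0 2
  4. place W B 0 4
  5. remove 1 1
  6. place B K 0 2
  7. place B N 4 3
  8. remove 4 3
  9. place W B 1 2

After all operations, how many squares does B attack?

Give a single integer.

Answer: 5

Derivation:
Op 1: place WQ@(1,1)
Op 2: place WB@(0,2)
Op 3: remove (0,2)
Op 4: place WB@(0,4)
Op 5: remove (1,1)
Op 6: place BK@(0,2)
Op 7: place BN@(4,3)
Op 8: remove (4,3)
Op 9: place WB@(1,2)
Per-piece attacks for B:
  BK@(0,2): attacks (0,3) (0,1) (1,2) (1,3) (1,1)
Union (5 distinct): (0,1) (0,3) (1,1) (1,2) (1,3)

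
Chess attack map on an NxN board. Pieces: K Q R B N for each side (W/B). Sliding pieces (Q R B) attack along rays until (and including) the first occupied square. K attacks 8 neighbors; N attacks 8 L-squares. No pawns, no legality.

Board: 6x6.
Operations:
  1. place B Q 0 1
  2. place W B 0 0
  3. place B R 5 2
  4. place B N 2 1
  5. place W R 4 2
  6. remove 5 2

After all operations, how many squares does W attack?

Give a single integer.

Op 1: place BQ@(0,1)
Op 2: place WB@(0,0)
Op 3: place BR@(5,2)
Op 4: place BN@(2,1)
Op 5: place WR@(4,2)
Op 6: remove (5,2)
Per-piece attacks for W:
  WB@(0,0): attacks (1,1) (2,2) (3,3) (4,4) (5,5)
  WR@(4,2): attacks (4,3) (4,4) (4,5) (4,1) (4,0) (5,2) (3,2) (2,2) (1,2) (0,2)
Union (13 distinct): (0,2) (1,1) (1,2) (2,2) (3,2) (3,3) (4,0) (4,1) (4,3) (4,4) (4,5) (5,2) (5,5)

Answer: 13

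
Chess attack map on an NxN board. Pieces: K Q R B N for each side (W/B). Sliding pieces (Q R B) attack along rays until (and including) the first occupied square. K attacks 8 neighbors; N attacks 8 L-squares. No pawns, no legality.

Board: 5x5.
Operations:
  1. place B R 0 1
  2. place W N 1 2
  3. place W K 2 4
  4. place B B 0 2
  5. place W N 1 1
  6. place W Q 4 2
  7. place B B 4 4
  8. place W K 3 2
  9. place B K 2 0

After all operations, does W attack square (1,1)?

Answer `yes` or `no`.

Answer: no

Derivation:
Op 1: place BR@(0,1)
Op 2: place WN@(1,2)
Op 3: place WK@(2,4)
Op 4: place BB@(0,2)
Op 5: place WN@(1,1)
Op 6: place WQ@(4,2)
Op 7: place BB@(4,4)
Op 8: place WK@(3,2)
Op 9: place BK@(2,0)
Per-piece attacks for W:
  WN@(1,1): attacks (2,3) (3,2) (0,3) (3,0)
  WN@(1,2): attacks (2,4) (3,3) (0,4) (2,0) (3,1) (0,0)
  WK@(2,4): attacks (2,3) (3,4) (1,4) (3,3) (1,3)
  WK@(3,2): attacks (3,3) (3,1) (4,2) (2,2) (4,3) (4,1) (2,3) (2,1)
  WQ@(4,2): attacks (4,3) (4,4) (4,1) (4,0) (3,2) (3,3) (2,4) (3,1) (2,0) [ray(0,1) blocked at (4,4); ray(-1,0) blocked at (3,2); ray(-1,1) blocked at (2,4); ray(-1,-1) blocked at (2,0)]
W attacks (1,1): no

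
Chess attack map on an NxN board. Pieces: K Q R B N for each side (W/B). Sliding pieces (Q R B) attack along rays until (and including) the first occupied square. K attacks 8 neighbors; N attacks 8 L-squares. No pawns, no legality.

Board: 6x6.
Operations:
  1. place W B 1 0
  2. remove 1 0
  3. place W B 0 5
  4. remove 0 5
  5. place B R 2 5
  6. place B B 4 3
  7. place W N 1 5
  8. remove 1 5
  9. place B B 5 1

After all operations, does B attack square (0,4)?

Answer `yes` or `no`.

Op 1: place WB@(1,0)
Op 2: remove (1,0)
Op 3: place WB@(0,5)
Op 4: remove (0,5)
Op 5: place BR@(2,5)
Op 6: place BB@(4,3)
Op 7: place WN@(1,5)
Op 8: remove (1,5)
Op 9: place BB@(5,1)
Per-piece attacks for B:
  BR@(2,5): attacks (2,4) (2,3) (2,2) (2,1) (2,0) (3,5) (4,5) (5,5) (1,5) (0,5)
  BB@(4,3): attacks (5,4) (5,2) (3,4) (2,5) (3,2) (2,1) (1,0) [ray(-1,1) blocked at (2,5)]
  BB@(5,1): attacks (4,2) (3,3) (2,4) (1,5) (4,0)
B attacks (0,4): no

Answer: no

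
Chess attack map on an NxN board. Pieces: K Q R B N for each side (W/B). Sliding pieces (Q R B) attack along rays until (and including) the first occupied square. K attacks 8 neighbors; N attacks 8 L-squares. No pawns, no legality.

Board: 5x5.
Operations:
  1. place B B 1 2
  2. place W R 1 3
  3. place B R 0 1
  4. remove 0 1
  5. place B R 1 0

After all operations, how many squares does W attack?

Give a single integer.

Answer: 6

Derivation:
Op 1: place BB@(1,2)
Op 2: place WR@(1,3)
Op 3: place BR@(0,1)
Op 4: remove (0,1)
Op 5: place BR@(1,0)
Per-piece attacks for W:
  WR@(1,3): attacks (1,4) (1,2) (2,3) (3,3) (4,3) (0,3) [ray(0,-1) blocked at (1,2)]
Union (6 distinct): (0,3) (1,2) (1,4) (2,3) (3,3) (4,3)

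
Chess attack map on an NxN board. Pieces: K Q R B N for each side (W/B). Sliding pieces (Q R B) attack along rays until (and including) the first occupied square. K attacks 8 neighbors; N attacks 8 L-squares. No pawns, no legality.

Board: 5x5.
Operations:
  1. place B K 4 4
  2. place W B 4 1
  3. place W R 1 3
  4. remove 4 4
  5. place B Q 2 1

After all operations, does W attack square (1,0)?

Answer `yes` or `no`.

Op 1: place BK@(4,4)
Op 2: place WB@(4,1)
Op 3: place WR@(1,3)
Op 4: remove (4,4)
Op 5: place BQ@(2,1)
Per-piece attacks for W:
  WR@(1,3): attacks (1,4) (1,2) (1,1) (1,0) (2,3) (3,3) (4,3) (0,3)
  WB@(4,1): attacks (3,2) (2,3) (1,4) (3,0)
W attacks (1,0): yes

Answer: yes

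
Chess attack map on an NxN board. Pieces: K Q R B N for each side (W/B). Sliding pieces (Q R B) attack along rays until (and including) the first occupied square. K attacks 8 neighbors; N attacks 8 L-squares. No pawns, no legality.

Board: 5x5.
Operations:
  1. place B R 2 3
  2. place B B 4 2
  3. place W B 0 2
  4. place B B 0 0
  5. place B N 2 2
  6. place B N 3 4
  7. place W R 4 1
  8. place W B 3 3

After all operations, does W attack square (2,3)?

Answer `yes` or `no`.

Answer: no

Derivation:
Op 1: place BR@(2,3)
Op 2: place BB@(4,2)
Op 3: place WB@(0,2)
Op 4: place BB@(0,0)
Op 5: place BN@(2,2)
Op 6: place BN@(3,4)
Op 7: place WR@(4,1)
Op 8: place WB@(3,3)
Per-piece attacks for W:
  WB@(0,2): attacks (1,3) (2,4) (1,1) (2,0)
  WB@(3,3): attacks (4,4) (4,2) (2,4) (2,2) [ray(1,-1) blocked at (4,2); ray(-1,-1) blocked at (2,2)]
  WR@(4,1): attacks (4,2) (4,0) (3,1) (2,1) (1,1) (0,1) [ray(0,1) blocked at (4,2)]
W attacks (2,3): no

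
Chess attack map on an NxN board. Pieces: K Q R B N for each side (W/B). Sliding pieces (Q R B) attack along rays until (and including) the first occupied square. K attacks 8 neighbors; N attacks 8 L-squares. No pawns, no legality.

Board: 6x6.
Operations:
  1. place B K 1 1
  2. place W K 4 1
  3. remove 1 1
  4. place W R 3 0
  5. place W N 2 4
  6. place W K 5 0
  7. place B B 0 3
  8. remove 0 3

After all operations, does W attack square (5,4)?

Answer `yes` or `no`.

Op 1: place BK@(1,1)
Op 2: place WK@(4,1)
Op 3: remove (1,1)
Op 4: place WR@(3,0)
Op 5: place WN@(2,4)
Op 6: place WK@(5,0)
Op 7: place BB@(0,3)
Op 8: remove (0,3)
Per-piece attacks for W:
  WN@(2,4): attacks (4,5) (0,5) (3,2) (4,3) (1,2) (0,3)
  WR@(3,0): attacks (3,1) (3,2) (3,3) (3,4) (3,5) (4,0) (5,0) (2,0) (1,0) (0,0) [ray(1,0) blocked at (5,0)]
  WK@(4,1): attacks (4,2) (4,0) (5,1) (3,1) (5,2) (5,0) (3,2) (3,0)
  WK@(5,0): attacks (5,1) (4,0) (4,1)
W attacks (5,4): no

Answer: no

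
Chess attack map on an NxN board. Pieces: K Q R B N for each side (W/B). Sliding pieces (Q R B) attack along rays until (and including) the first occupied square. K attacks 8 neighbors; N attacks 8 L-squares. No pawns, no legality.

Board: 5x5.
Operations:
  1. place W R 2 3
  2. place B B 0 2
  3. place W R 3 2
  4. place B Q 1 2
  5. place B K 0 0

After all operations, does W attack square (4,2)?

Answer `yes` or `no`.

Op 1: place WR@(2,3)
Op 2: place BB@(0,2)
Op 3: place WR@(3,2)
Op 4: place BQ@(1,2)
Op 5: place BK@(0,0)
Per-piece attacks for W:
  WR@(2,3): attacks (2,4) (2,2) (2,1) (2,0) (3,3) (4,3) (1,3) (0,3)
  WR@(3,2): attacks (3,3) (3,4) (3,1) (3,0) (4,2) (2,2) (1,2) [ray(-1,0) blocked at (1,2)]
W attacks (4,2): yes

Answer: yes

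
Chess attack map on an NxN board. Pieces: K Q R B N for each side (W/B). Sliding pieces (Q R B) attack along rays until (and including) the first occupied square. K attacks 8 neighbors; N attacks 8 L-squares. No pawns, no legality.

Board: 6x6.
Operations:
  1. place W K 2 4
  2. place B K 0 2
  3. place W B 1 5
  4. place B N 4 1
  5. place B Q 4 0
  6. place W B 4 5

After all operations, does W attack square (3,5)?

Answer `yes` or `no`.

Answer: yes

Derivation:
Op 1: place WK@(2,4)
Op 2: place BK@(0,2)
Op 3: place WB@(1,5)
Op 4: place BN@(4,1)
Op 5: place BQ@(4,0)
Op 6: place WB@(4,5)
Per-piece attacks for W:
  WB@(1,5): attacks (2,4) (0,4) [ray(1,-1) blocked at (2,4)]
  WK@(2,4): attacks (2,5) (2,3) (3,4) (1,4) (3,5) (3,3) (1,5) (1,3)
  WB@(4,5): attacks (5,4) (3,4) (2,3) (1,2) (0,1)
W attacks (3,5): yes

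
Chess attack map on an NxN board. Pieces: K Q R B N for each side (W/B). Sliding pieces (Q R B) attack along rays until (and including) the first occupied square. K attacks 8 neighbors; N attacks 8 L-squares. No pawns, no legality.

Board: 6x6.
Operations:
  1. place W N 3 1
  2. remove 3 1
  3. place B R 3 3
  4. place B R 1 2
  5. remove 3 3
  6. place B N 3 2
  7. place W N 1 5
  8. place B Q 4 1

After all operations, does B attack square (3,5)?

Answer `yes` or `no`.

Op 1: place WN@(3,1)
Op 2: remove (3,1)
Op 3: place BR@(3,3)
Op 4: place BR@(1,2)
Op 5: remove (3,3)
Op 6: place BN@(3,2)
Op 7: place WN@(1,5)
Op 8: place BQ@(4,1)
Per-piece attacks for B:
  BR@(1,2): attacks (1,3) (1,4) (1,5) (1,1) (1,0) (2,2) (3,2) (0,2) [ray(0,1) blocked at (1,5); ray(1,0) blocked at (3,2)]
  BN@(3,2): attacks (4,4) (5,3) (2,4) (1,3) (4,0) (5,1) (2,0) (1,1)
  BQ@(4,1): attacks (4,2) (4,3) (4,4) (4,5) (4,0) (5,1) (3,1) (2,1) (1,1) (0,1) (5,2) (5,0) (3,2) (3,0) [ray(-1,1) blocked at (3,2)]
B attacks (3,5): no

Answer: no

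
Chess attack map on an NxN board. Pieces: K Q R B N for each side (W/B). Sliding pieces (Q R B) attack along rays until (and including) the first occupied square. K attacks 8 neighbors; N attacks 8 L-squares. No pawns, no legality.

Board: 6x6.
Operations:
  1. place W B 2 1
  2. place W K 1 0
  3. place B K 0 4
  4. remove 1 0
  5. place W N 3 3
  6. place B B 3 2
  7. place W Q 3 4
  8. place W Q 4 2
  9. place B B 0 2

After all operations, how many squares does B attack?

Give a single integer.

Answer: 15

Derivation:
Op 1: place WB@(2,1)
Op 2: place WK@(1,0)
Op 3: place BK@(0,4)
Op 4: remove (1,0)
Op 5: place WN@(3,3)
Op 6: place BB@(3,2)
Op 7: place WQ@(3,4)
Op 8: place WQ@(4,2)
Op 9: place BB@(0,2)
Per-piece attacks for B:
  BB@(0,2): attacks (1,3) (2,4) (3,5) (1,1) (2,0)
  BK@(0,4): attacks (0,5) (0,3) (1,4) (1,5) (1,3)
  BB@(3,2): attacks (4,3) (5,4) (4,1) (5,0) (2,3) (1,4) (0,5) (2,1) [ray(-1,-1) blocked at (2,1)]
Union (15 distinct): (0,3) (0,5) (1,1) (1,3) (1,4) (1,5) (2,0) (2,1) (2,3) (2,4) (3,5) (4,1) (4,3) (5,0) (5,4)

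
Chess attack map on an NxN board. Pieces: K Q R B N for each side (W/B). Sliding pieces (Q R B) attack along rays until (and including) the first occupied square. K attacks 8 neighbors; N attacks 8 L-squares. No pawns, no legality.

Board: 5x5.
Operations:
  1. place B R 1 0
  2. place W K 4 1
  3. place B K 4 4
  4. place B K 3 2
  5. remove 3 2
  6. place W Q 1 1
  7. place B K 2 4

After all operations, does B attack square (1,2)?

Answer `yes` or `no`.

Answer: no

Derivation:
Op 1: place BR@(1,0)
Op 2: place WK@(4,1)
Op 3: place BK@(4,4)
Op 4: place BK@(3,2)
Op 5: remove (3,2)
Op 6: place WQ@(1,1)
Op 7: place BK@(2,4)
Per-piece attacks for B:
  BR@(1,0): attacks (1,1) (2,0) (3,0) (4,0) (0,0) [ray(0,1) blocked at (1,1)]
  BK@(2,4): attacks (2,3) (3,4) (1,4) (3,3) (1,3)
  BK@(4,4): attacks (4,3) (3,4) (3,3)
B attacks (1,2): no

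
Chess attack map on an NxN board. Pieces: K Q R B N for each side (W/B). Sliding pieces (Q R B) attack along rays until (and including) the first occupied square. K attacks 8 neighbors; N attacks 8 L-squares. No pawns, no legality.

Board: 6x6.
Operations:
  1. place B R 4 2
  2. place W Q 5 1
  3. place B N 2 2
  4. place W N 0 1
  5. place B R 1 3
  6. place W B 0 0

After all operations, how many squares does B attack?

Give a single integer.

Op 1: place BR@(4,2)
Op 2: place WQ@(5,1)
Op 3: place BN@(2,2)
Op 4: place WN@(0,1)
Op 5: place BR@(1,3)
Op 6: place WB@(0,0)
Per-piece attacks for B:
  BR@(1,3): attacks (1,4) (1,5) (1,2) (1,1) (1,0) (2,3) (3,3) (4,3) (5,3) (0,3)
  BN@(2,2): attacks (3,4) (4,3) (1,4) (0,3) (3,0) (4,1) (1,0) (0,1)
  BR@(4,2): attacks (4,3) (4,4) (4,5) (4,1) (4,0) (5,2) (3,2) (2,2) [ray(-1,0) blocked at (2,2)]
Union (20 distinct): (0,1) (0,3) (1,0) (1,1) (1,2) (1,4) (1,5) (2,2) (2,3) (3,0) (3,2) (3,3) (3,4) (4,0) (4,1) (4,3) (4,4) (4,5) (5,2) (5,3)

Answer: 20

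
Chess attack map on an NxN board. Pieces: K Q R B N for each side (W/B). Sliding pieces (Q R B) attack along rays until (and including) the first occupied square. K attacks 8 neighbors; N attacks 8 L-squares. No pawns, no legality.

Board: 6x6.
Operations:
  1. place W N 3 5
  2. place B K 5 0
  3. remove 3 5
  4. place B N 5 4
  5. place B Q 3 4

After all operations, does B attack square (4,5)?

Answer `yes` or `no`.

Op 1: place WN@(3,5)
Op 2: place BK@(5,0)
Op 3: remove (3,5)
Op 4: place BN@(5,4)
Op 5: place BQ@(3,4)
Per-piece attacks for B:
  BQ@(3,4): attacks (3,5) (3,3) (3,2) (3,1) (3,0) (4,4) (5,4) (2,4) (1,4) (0,4) (4,5) (4,3) (5,2) (2,5) (2,3) (1,2) (0,1) [ray(1,0) blocked at (5,4)]
  BK@(5,0): attacks (5,1) (4,0) (4,1)
  BN@(5,4): attacks (3,5) (4,2) (3,3)
B attacks (4,5): yes

Answer: yes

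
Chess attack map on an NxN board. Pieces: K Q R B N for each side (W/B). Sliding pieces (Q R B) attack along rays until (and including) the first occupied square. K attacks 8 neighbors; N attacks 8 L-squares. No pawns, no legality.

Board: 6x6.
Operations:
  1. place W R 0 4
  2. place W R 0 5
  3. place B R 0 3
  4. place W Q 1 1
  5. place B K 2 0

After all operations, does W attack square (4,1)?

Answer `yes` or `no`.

Op 1: place WR@(0,4)
Op 2: place WR@(0,5)
Op 3: place BR@(0,3)
Op 4: place WQ@(1,1)
Op 5: place BK@(2,0)
Per-piece attacks for W:
  WR@(0,4): attacks (0,5) (0,3) (1,4) (2,4) (3,4) (4,4) (5,4) [ray(0,1) blocked at (0,5); ray(0,-1) blocked at (0,3)]
  WR@(0,5): attacks (0,4) (1,5) (2,5) (3,5) (4,5) (5,5) [ray(0,-1) blocked at (0,4)]
  WQ@(1,1): attacks (1,2) (1,3) (1,4) (1,5) (1,0) (2,1) (3,1) (4,1) (5,1) (0,1) (2,2) (3,3) (4,4) (5,5) (2,0) (0,2) (0,0) [ray(1,-1) blocked at (2,0)]
W attacks (4,1): yes

Answer: yes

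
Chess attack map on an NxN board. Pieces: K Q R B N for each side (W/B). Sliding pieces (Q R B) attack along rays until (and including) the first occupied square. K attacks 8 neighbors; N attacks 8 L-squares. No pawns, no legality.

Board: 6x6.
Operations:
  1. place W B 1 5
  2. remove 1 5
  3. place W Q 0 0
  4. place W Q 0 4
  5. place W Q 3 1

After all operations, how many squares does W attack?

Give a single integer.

Op 1: place WB@(1,5)
Op 2: remove (1,5)
Op 3: place WQ@(0,0)
Op 4: place WQ@(0,4)
Op 5: place WQ@(3,1)
Per-piece attacks for W:
  WQ@(0,0): attacks (0,1) (0,2) (0,3) (0,4) (1,0) (2,0) (3,0) (4,0) (5,0) (1,1) (2,2) (3,3) (4,4) (5,5) [ray(0,1) blocked at (0,4)]
  WQ@(0,4): attacks (0,5) (0,3) (0,2) (0,1) (0,0) (1,4) (2,4) (3,4) (4,4) (5,4) (1,5) (1,3) (2,2) (3,1) [ray(0,-1) blocked at (0,0); ray(1,-1) blocked at (3,1)]
  WQ@(3,1): attacks (3,2) (3,3) (3,4) (3,5) (3,0) (4,1) (5,1) (2,1) (1,1) (0,1) (4,2) (5,3) (4,0) (2,2) (1,3) (0,4) (2,0) [ray(-1,1) blocked at (0,4)]
Union (30 distinct): (0,0) (0,1) (0,2) (0,3) (0,4) (0,5) (1,0) (1,1) (1,3) (1,4) (1,5) (2,0) (2,1) (2,2) (2,4) (3,0) (3,1) (3,2) (3,3) (3,4) (3,5) (4,0) (4,1) (4,2) (4,4) (5,0) (5,1) (5,3) (5,4) (5,5)

Answer: 30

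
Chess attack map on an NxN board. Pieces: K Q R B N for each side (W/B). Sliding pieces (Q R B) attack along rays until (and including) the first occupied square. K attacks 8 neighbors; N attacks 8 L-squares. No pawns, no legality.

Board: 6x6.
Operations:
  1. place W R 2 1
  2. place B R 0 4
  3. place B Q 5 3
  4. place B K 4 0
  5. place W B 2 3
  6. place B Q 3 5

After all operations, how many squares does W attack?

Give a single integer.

Op 1: place WR@(2,1)
Op 2: place BR@(0,4)
Op 3: place BQ@(5,3)
Op 4: place BK@(4,0)
Op 5: place WB@(2,3)
Op 6: place BQ@(3,5)
Per-piece attacks for W:
  WR@(2,1): attacks (2,2) (2,3) (2,0) (3,1) (4,1) (5,1) (1,1) (0,1) [ray(0,1) blocked at (2,3)]
  WB@(2,3): attacks (3,4) (4,5) (3,2) (4,1) (5,0) (1,4) (0,5) (1,2) (0,1)
Union (15 distinct): (0,1) (0,5) (1,1) (1,2) (1,4) (2,0) (2,2) (2,3) (3,1) (3,2) (3,4) (4,1) (4,5) (5,0) (5,1)

Answer: 15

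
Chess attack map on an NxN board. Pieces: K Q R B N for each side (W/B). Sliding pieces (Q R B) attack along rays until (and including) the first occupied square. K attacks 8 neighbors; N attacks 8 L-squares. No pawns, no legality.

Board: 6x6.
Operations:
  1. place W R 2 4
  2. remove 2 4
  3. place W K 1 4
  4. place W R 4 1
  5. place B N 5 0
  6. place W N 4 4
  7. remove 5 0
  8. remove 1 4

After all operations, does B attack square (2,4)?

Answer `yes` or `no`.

Answer: no

Derivation:
Op 1: place WR@(2,4)
Op 2: remove (2,4)
Op 3: place WK@(1,4)
Op 4: place WR@(4,1)
Op 5: place BN@(5,0)
Op 6: place WN@(4,4)
Op 7: remove (5,0)
Op 8: remove (1,4)
Per-piece attacks for B:
B attacks (2,4): no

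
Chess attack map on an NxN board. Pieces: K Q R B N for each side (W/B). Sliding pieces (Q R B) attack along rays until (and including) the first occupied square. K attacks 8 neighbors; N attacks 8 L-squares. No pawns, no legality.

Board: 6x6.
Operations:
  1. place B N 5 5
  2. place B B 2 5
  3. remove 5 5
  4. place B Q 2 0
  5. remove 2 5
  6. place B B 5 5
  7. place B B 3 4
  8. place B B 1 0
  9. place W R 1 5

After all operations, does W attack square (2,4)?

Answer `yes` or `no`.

Op 1: place BN@(5,5)
Op 2: place BB@(2,5)
Op 3: remove (5,5)
Op 4: place BQ@(2,0)
Op 5: remove (2,5)
Op 6: place BB@(5,5)
Op 7: place BB@(3,4)
Op 8: place BB@(1,0)
Op 9: place WR@(1,5)
Per-piece attacks for W:
  WR@(1,5): attacks (1,4) (1,3) (1,2) (1,1) (1,0) (2,5) (3,5) (4,5) (5,5) (0,5) [ray(0,-1) blocked at (1,0); ray(1,0) blocked at (5,5)]
W attacks (2,4): no

Answer: no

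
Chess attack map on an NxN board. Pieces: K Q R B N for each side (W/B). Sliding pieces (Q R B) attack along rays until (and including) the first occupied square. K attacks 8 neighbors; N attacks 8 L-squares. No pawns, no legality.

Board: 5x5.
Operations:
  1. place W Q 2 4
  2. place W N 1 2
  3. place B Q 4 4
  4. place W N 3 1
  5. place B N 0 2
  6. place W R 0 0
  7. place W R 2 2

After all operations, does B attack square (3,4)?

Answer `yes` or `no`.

Op 1: place WQ@(2,4)
Op 2: place WN@(1,2)
Op 3: place BQ@(4,4)
Op 4: place WN@(3,1)
Op 5: place BN@(0,2)
Op 6: place WR@(0,0)
Op 7: place WR@(2,2)
Per-piece attacks for B:
  BN@(0,2): attacks (1,4) (2,3) (1,0) (2,1)
  BQ@(4,4): attacks (4,3) (4,2) (4,1) (4,0) (3,4) (2,4) (3,3) (2,2) [ray(-1,0) blocked at (2,4); ray(-1,-1) blocked at (2,2)]
B attacks (3,4): yes

Answer: yes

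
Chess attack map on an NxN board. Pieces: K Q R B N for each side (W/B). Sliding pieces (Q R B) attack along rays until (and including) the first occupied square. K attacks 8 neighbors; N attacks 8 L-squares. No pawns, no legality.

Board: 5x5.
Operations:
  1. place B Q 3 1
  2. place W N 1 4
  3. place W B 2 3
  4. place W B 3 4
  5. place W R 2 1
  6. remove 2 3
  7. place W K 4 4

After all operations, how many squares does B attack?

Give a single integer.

Answer: 12

Derivation:
Op 1: place BQ@(3,1)
Op 2: place WN@(1,4)
Op 3: place WB@(2,3)
Op 4: place WB@(3,4)
Op 5: place WR@(2,1)
Op 6: remove (2,3)
Op 7: place WK@(4,4)
Per-piece attacks for B:
  BQ@(3,1): attacks (3,2) (3,3) (3,4) (3,0) (4,1) (2,1) (4,2) (4,0) (2,2) (1,3) (0,4) (2,0) [ray(0,1) blocked at (3,4); ray(-1,0) blocked at (2,1)]
Union (12 distinct): (0,4) (1,3) (2,0) (2,1) (2,2) (3,0) (3,2) (3,3) (3,4) (4,0) (4,1) (4,2)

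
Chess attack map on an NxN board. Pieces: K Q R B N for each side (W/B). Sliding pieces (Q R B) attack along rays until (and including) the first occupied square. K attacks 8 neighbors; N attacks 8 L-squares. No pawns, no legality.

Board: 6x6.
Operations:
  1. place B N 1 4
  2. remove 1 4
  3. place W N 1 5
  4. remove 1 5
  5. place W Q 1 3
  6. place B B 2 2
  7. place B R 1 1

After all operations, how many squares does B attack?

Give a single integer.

Answer: 13

Derivation:
Op 1: place BN@(1,4)
Op 2: remove (1,4)
Op 3: place WN@(1,5)
Op 4: remove (1,5)
Op 5: place WQ@(1,3)
Op 6: place BB@(2,2)
Op 7: place BR@(1,1)
Per-piece attacks for B:
  BR@(1,1): attacks (1,2) (1,3) (1,0) (2,1) (3,1) (4,1) (5,1) (0,1) [ray(0,1) blocked at (1,3)]
  BB@(2,2): attacks (3,3) (4,4) (5,5) (3,1) (4,0) (1,3) (1,1) [ray(-1,1) blocked at (1,3); ray(-1,-1) blocked at (1,1)]
Union (13 distinct): (0,1) (1,0) (1,1) (1,2) (1,3) (2,1) (3,1) (3,3) (4,0) (4,1) (4,4) (5,1) (5,5)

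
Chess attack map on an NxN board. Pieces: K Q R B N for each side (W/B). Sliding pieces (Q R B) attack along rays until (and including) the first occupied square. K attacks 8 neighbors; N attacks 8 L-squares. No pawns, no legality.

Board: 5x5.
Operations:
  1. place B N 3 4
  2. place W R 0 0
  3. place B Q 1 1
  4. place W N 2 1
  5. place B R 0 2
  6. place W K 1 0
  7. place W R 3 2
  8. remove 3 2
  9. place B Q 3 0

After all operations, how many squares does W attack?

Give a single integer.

Answer: 11

Derivation:
Op 1: place BN@(3,4)
Op 2: place WR@(0,0)
Op 3: place BQ@(1,1)
Op 4: place WN@(2,1)
Op 5: place BR@(0,2)
Op 6: place WK@(1,0)
Op 7: place WR@(3,2)
Op 8: remove (3,2)
Op 9: place BQ@(3,0)
Per-piece attacks for W:
  WR@(0,0): attacks (0,1) (0,2) (1,0) [ray(0,1) blocked at (0,2); ray(1,0) blocked at (1,0)]
  WK@(1,0): attacks (1,1) (2,0) (0,0) (2,1) (0,1)
  WN@(2,1): attacks (3,3) (4,2) (1,3) (0,2) (4,0) (0,0)
Union (11 distinct): (0,0) (0,1) (0,2) (1,0) (1,1) (1,3) (2,0) (2,1) (3,3) (4,0) (4,2)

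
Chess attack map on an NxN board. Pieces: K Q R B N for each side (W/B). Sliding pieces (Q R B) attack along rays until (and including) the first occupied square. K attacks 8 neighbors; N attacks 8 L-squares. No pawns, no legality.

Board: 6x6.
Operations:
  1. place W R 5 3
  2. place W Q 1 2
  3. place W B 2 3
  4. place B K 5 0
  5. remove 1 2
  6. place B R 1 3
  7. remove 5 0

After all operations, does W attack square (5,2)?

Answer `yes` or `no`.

Answer: yes

Derivation:
Op 1: place WR@(5,3)
Op 2: place WQ@(1,2)
Op 3: place WB@(2,3)
Op 4: place BK@(5,0)
Op 5: remove (1,2)
Op 6: place BR@(1,3)
Op 7: remove (5,0)
Per-piece attacks for W:
  WB@(2,3): attacks (3,4) (4,5) (3,2) (4,1) (5,0) (1,4) (0,5) (1,2) (0,1)
  WR@(5,3): attacks (5,4) (5,5) (5,2) (5,1) (5,0) (4,3) (3,3) (2,3) [ray(-1,0) blocked at (2,3)]
W attacks (5,2): yes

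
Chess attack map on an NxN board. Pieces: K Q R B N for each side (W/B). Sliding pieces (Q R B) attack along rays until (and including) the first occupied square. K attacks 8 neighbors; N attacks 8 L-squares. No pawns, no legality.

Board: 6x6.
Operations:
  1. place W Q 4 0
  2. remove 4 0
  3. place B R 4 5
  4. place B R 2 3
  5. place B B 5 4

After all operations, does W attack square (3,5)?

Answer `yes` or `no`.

Answer: no

Derivation:
Op 1: place WQ@(4,0)
Op 2: remove (4,0)
Op 3: place BR@(4,5)
Op 4: place BR@(2,3)
Op 5: place BB@(5,4)
Per-piece attacks for W:
W attacks (3,5): no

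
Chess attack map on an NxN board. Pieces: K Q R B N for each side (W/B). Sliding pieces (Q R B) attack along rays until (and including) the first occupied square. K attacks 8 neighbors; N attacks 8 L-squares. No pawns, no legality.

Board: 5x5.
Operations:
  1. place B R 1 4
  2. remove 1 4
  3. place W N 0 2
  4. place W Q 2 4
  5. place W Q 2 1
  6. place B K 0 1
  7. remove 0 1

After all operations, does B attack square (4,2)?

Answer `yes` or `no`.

Op 1: place BR@(1,4)
Op 2: remove (1,4)
Op 3: place WN@(0,2)
Op 4: place WQ@(2,4)
Op 5: place WQ@(2,1)
Op 6: place BK@(0,1)
Op 7: remove (0,1)
Per-piece attacks for B:
B attacks (4,2): no

Answer: no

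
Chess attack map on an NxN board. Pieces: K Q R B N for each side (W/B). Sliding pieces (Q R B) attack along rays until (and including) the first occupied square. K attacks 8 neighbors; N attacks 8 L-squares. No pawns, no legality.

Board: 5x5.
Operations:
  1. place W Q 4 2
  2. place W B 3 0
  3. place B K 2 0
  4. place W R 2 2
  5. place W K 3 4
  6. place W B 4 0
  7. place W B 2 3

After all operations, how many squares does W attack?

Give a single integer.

Op 1: place WQ@(4,2)
Op 2: place WB@(3,0)
Op 3: place BK@(2,0)
Op 4: place WR@(2,2)
Op 5: place WK@(3,4)
Op 6: place WB@(4,0)
Op 7: place WB@(2,3)
Per-piece attacks for W:
  WR@(2,2): attacks (2,3) (2,1) (2,0) (3,2) (4,2) (1,2) (0,2) [ray(0,1) blocked at (2,3); ray(0,-1) blocked at (2,0); ray(1,0) blocked at (4,2)]
  WB@(2,3): attacks (3,4) (3,2) (4,1) (1,4) (1,2) (0,1) [ray(1,1) blocked at (3,4)]
  WB@(3,0): attacks (4,1) (2,1) (1,2) (0,3)
  WK@(3,4): attacks (3,3) (4,4) (2,4) (4,3) (2,3)
  WB@(4,0): attacks (3,1) (2,2) [ray(-1,1) blocked at (2,2)]
  WQ@(4,2): attacks (4,3) (4,4) (4,1) (4,0) (3,2) (2,2) (3,3) (2,4) (3,1) (2,0) [ray(0,-1) blocked at (4,0); ray(-1,0) blocked at (2,2); ray(-1,-1) blocked at (2,0)]
Union (19 distinct): (0,1) (0,2) (0,3) (1,2) (1,4) (2,0) (2,1) (2,2) (2,3) (2,4) (3,1) (3,2) (3,3) (3,4) (4,0) (4,1) (4,2) (4,3) (4,4)

Answer: 19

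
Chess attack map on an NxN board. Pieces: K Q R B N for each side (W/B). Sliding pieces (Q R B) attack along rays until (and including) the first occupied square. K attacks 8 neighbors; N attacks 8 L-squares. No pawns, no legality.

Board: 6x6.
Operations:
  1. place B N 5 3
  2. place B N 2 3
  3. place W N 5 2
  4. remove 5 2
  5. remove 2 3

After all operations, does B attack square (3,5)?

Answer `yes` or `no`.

Answer: no

Derivation:
Op 1: place BN@(5,3)
Op 2: place BN@(2,3)
Op 3: place WN@(5,2)
Op 4: remove (5,2)
Op 5: remove (2,3)
Per-piece attacks for B:
  BN@(5,3): attacks (4,5) (3,4) (4,1) (3,2)
B attacks (3,5): no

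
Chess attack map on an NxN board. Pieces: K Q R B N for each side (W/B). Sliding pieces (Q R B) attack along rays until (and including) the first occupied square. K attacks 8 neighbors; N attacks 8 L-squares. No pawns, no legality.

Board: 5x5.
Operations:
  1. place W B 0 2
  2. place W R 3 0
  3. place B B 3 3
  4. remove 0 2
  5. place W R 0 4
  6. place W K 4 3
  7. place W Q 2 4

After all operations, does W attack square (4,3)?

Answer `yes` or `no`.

Op 1: place WB@(0,2)
Op 2: place WR@(3,0)
Op 3: place BB@(3,3)
Op 4: remove (0,2)
Op 5: place WR@(0,4)
Op 6: place WK@(4,3)
Op 7: place WQ@(2,4)
Per-piece attacks for W:
  WR@(0,4): attacks (0,3) (0,2) (0,1) (0,0) (1,4) (2,4) [ray(1,0) blocked at (2,4)]
  WQ@(2,4): attacks (2,3) (2,2) (2,1) (2,0) (3,4) (4,4) (1,4) (0,4) (3,3) (1,3) (0,2) [ray(-1,0) blocked at (0,4); ray(1,-1) blocked at (3,3)]
  WR@(3,0): attacks (3,1) (3,2) (3,3) (4,0) (2,0) (1,0) (0,0) [ray(0,1) blocked at (3,3)]
  WK@(4,3): attacks (4,4) (4,2) (3,3) (3,4) (3,2)
W attacks (4,3): no

Answer: no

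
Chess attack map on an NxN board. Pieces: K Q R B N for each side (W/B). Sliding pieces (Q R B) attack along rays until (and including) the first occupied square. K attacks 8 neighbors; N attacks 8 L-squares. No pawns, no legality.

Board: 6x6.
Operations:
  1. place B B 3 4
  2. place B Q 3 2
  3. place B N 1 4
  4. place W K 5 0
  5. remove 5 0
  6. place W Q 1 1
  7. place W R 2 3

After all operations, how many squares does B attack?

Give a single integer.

Op 1: place BB@(3,4)
Op 2: place BQ@(3,2)
Op 3: place BN@(1,4)
Op 4: place WK@(5,0)
Op 5: remove (5,0)
Op 6: place WQ@(1,1)
Op 7: place WR@(2,3)
Per-piece attacks for B:
  BN@(1,4): attacks (3,5) (2,2) (3,3) (0,2)
  BQ@(3,2): attacks (3,3) (3,4) (3,1) (3,0) (4,2) (5,2) (2,2) (1,2) (0,2) (4,3) (5,4) (4,1) (5,0) (2,3) (2,1) (1,0) [ray(0,1) blocked at (3,4); ray(-1,1) blocked at (2,3)]
  BB@(3,4): attacks (4,5) (4,3) (5,2) (2,5) (2,3) [ray(-1,-1) blocked at (2,3)]
Union (19 distinct): (0,2) (1,0) (1,2) (2,1) (2,2) (2,3) (2,5) (3,0) (3,1) (3,3) (3,4) (3,5) (4,1) (4,2) (4,3) (4,5) (5,0) (5,2) (5,4)

Answer: 19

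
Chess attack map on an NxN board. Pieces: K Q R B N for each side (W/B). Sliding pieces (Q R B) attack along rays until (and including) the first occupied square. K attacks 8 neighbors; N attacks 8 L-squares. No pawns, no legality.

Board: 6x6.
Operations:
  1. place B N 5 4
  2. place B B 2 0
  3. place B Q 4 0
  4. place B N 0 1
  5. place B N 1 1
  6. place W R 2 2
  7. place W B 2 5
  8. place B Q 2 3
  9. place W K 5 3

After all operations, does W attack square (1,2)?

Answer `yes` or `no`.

Answer: yes

Derivation:
Op 1: place BN@(5,4)
Op 2: place BB@(2,0)
Op 3: place BQ@(4,0)
Op 4: place BN@(0,1)
Op 5: place BN@(1,1)
Op 6: place WR@(2,2)
Op 7: place WB@(2,5)
Op 8: place BQ@(2,3)
Op 9: place WK@(5,3)
Per-piece attacks for W:
  WR@(2,2): attacks (2,3) (2,1) (2,0) (3,2) (4,2) (5,2) (1,2) (0,2) [ray(0,1) blocked at (2,3); ray(0,-1) blocked at (2,0)]
  WB@(2,5): attacks (3,4) (4,3) (5,2) (1,4) (0,3)
  WK@(5,3): attacks (5,4) (5,2) (4,3) (4,4) (4,2)
W attacks (1,2): yes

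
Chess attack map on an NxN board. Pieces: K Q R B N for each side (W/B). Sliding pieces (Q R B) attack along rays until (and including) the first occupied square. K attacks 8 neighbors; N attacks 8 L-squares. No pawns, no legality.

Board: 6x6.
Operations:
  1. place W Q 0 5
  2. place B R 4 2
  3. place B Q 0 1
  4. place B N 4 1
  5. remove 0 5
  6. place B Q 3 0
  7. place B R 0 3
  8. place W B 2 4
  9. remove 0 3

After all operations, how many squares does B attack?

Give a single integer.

Answer: 25

Derivation:
Op 1: place WQ@(0,5)
Op 2: place BR@(4,2)
Op 3: place BQ@(0,1)
Op 4: place BN@(4,1)
Op 5: remove (0,5)
Op 6: place BQ@(3,0)
Op 7: place BR@(0,3)
Op 8: place WB@(2,4)
Op 9: remove (0,3)
Per-piece attacks for B:
  BQ@(0,1): attacks (0,2) (0,3) (0,4) (0,5) (0,0) (1,1) (2,1) (3,1) (4,1) (1,2) (2,3) (3,4) (4,5) (1,0) [ray(1,0) blocked at (4,1)]
  BQ@(3,0): attacks (3,1) (3,2) (3,3) (3,4) (3,5) (4,0) (5,0) (2,0) (1,0) (0,0) (4,1) (2,1) (1,2) (0,3) [ray(1,1) blocked at (4,1)]
  BN@(4,1): attacks (5,3) (3,3) (2,2) (2,0)
  BR@(4,2): attacks (4,3) (4,4) (4,5) (4,1) (5,2) (3,2) (2,2) (1,2) (0,2) [ray(0,-1) blocked at (4,1)]
Union (25 distinct): (0,0) (0,2) (0,3) (0,4) (0,5) (1,0) (1,1) (1,2) (2,0) (2,1) (2,2) (2,3) (3,1) (3,2) (3,3) (3,4) (3,5) (4,0) (4,1) (4,3) (4,4) (4,5) (5,0) (5,2) (5,3)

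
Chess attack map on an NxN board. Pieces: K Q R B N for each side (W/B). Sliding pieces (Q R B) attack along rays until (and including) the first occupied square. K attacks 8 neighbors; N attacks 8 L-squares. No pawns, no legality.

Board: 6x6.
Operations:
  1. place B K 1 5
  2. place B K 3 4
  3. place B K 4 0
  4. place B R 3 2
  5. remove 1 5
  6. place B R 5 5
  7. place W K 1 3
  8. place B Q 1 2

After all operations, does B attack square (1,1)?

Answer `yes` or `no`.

Answer: yes

Derivation:
Op 1: place BK@(1,5)
Op 2: place BK@(3,4)
Op 3: place BK@(4,0)
Op 4: place BR@(3,2)
Op 5: remove (1,5)
Op 6: place BR@(5,5)
Op 7: place WK@(1,3)
Op 8: place BQ@(1,2)
Per-piece attacks for B:
  BQ@(1,2): attacks (1,3) (1,1) (1,0) (2,2) (3,2) (0,2) (2,3) (3,4) (2,1) (3,0) (0,3) (0,1) [ray(0,1) blocked at (1,3); ray(1,0) blocked at (3,2); ray(1,1) blocked at (3,4)]
  BR@(3,2): attacks (3,3) (3,4) (3,1) (3,0) (4,2) (5,2) (2,2) (1,2) [ray(0,1) blocked at (3,4); ray(-1,0) blocked at (1,2)]
  BK@(3,4): attacks (3,5) (3,3) (4,4) (2,4) (4,5) (4,3) (2,5) (2,3)
  BK@(4,0): attacks (4,1) (5,0) (3,0) (5,1) (3,1)
  BR@(5,5): attacks (5,4) (5,3) (5,2) (5,1) (5,0) (4,5) (3,5) (2,5) (1,5) (0,5)
B attacks (1,1): yes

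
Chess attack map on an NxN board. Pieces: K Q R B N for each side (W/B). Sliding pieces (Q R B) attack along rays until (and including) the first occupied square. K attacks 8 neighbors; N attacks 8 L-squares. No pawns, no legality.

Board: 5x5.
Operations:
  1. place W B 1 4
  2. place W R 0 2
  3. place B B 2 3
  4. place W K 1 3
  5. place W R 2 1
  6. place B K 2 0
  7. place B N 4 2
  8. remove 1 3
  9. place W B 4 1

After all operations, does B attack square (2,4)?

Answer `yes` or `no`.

Op 1: place WB@(1,4)
Op 2: place WR@(0,2)
Op 3: place BB@(2,3)
Op 4: place WK@(1,3)
Op 5: place WR@(2,1)
Op 6: place BK@(2,0)
Op 7: place BN@(4,2)
Op 8: remove (1,3)
Op 9: place WB@(4,1)
Per-piece attacks for B:
  BK@(2,0): attacks (2,1) (3,0) (1,0) (3,1) (1,1)
  BB@(2,3): attacks (3,4) (3,2) (4,1) (1,4) (1,2) (0,1) [ray(1,-1) blocked at (4,1); ray(-1,1) blocked at (1,4)]
  BN@(4,2): attacks (3,4) (2,3) (3,0) (2,1)
B attacks (2,4): no

Answer: no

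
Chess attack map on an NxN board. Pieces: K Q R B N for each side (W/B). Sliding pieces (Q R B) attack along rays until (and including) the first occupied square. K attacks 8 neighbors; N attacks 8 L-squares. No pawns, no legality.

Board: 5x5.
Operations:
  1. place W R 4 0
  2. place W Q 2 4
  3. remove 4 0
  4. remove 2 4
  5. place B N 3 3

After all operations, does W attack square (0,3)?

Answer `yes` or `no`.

Op 1: place WR@(4,0)
Op 2: place WQ@(2,4)
Op 3: remove (4,0)
Op 4: remove (2,4)
Op 5: place BN@(3,3)
Per-piece attacks for W:
W attacks (0,3): no

Answer: no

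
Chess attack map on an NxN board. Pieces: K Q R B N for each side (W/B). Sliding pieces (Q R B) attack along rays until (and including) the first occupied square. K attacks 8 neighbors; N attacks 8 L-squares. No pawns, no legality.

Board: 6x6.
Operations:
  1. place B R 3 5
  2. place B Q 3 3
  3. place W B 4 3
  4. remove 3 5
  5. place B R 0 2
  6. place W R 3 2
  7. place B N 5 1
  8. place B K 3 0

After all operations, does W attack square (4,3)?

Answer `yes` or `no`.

Answer: no

Derivation:
Op 1: place BR@(3,5)
Op 2: place BQ@(3,3)
Op 3: place WB@(4,3)
Op 4: remove (3,5)
Op 5: place BR@(0,2)
Op 6: place WR@(3,2)
Op 7: place BN@(5,1)
Op 8: place BK@(3,0)
Per-piece attacks for W:
  WR@(3,2): attacks (3,3) (3,1) (3,0) (4,2) (5,2) (2,2) (1,2) (0,2) [ray(0,1) blocked at (3,3); ray(0,-1) blocked at (3,0); ray(-1,0) blocked at (0,2)]
  WB@(4,3): attacks (5,4) (5,2) (3,4) (2,5) (3,2) [ray(-1,-1) blocked at (3,2)]
W attacks (4,3): no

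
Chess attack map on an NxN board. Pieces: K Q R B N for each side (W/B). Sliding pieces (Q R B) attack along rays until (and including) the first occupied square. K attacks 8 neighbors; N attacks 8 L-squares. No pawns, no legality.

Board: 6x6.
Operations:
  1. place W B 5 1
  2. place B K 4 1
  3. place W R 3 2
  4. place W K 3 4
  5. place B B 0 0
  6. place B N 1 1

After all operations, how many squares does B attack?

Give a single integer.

Answer: 11

Derivation:
Op 1: place WB@(5,1)
Op 2: place BK@(4,1)
Op 3: place WR@(3,2)
Op 4: place WK@(3,4)
Op 5: place BB@(0,0)
Op 6: place BN@(1,1)
Per-piece attacks for B:
  BB@(0,0): attacks (1,1) [ray(1,1) blocked at (1,1)]
  BN@(1,1): attacks (2,3) (3,2) (0,3) (3,0)
  BK@(4,1): attacks (4,2) (4,0) (5,1) (3,1) (5,2) (5,0) (3,2) (3,0)
Union (11 distinct): (0,3) (1,1) (2,3) (3,0) (3,1) (3,2) (4,0) (4,2) (5,0) (5,1) (5,2)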